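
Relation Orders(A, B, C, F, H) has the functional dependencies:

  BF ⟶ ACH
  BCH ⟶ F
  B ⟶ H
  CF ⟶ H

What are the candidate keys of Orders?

Attribute B never appears on the right-hand side of any dependency, so B must belong to every candidate key.
{B}⁺ = {B, H}, which is not all of the schema, so we must add further attributes.
{B, C}⁺: B→H adds H; BCH→F adds F; BF→ACH adds A → {A, B, C, F, H}. Minimal: {C}⁺ = {C}; {B}⁺ = {B, H} — none reach the full schema.
{B, F}⁺: BF→ACH adds A, C, H → {A, B, C, F, H}. Minimal: {F}⁺ = {F}; {B}⁺ = {B, H} — none reach the full schema.

(B, C), (B, F)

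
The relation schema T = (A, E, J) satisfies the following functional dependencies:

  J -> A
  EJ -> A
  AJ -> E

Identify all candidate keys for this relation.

{J}⁺: J→A adds A; AJ→E adds E → {A, E, J}.
No other minimal superkey exists.

{J}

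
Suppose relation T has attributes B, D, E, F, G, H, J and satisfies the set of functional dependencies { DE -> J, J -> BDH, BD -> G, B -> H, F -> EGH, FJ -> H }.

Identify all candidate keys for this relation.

(D, F), (F, J)

Attribute F never appears on the right-hand side of any dependency, so F must belong to every candidate key.
{F}⁺ = {E, F, G, H}, which is not all of the schema, so we must add further attributes.
{D, F}⁺: F→EGH adds E, G, H; DE→J adds J; J→BDH adds B → {B, D, E, F, G, H, J}.
{F, J}⁺: J→BDH adds B, D, H; BD→G adds G; F→EGH adds E → {B, D, E, F, G, H, J}.
Any other superkey contains one of these as a subset, so there are no further candidate keys.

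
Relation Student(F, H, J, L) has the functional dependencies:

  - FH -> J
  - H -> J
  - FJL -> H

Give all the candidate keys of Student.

FHL, FJL

Attributes F, L never appear on any right-hand side, so every candidate key must contain {F, L}.
{F, L}⁺ = {F, L}, which is not all of the schema, so we must add further attributes.
{F, H, L}⁺: FH→J adds J → {F, H, J, L}. Minimal: {H, L}⁺ = {H, J, L}; {F, L}⁺ = {F, L}; {F, H}⁺ = {F, H, J} — none reach the full schema.
{F, J, L}⁺: FJL→H adds H → {F, H, J, L}. Minimal: {J, L}⁺ = {J, L}; {F, L}⁺ = {F, L}; {F, J}⁺ = {F, J} — none reach the full schema.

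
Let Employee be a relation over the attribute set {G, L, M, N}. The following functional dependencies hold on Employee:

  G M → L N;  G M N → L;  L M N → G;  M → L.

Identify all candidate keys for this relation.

Attribute M never appears on the right-hand side of any dependency, so M must belong to every candidate key.
{M}⁺ = {L, M}, which is not all of the schema, so we must add further attributes.
{G, M}⁺: GM→LN adds L, N → {G, L, M, N}. Minimal: {M}⁺ = {L, M}; {G}⁺ = {G} — none reach the full schema.
{M, N}⁺: M→L adds L; LMN→G adds G → {G, L, M, N}. Minimal: {N}⁺ = {N}; {M}⁺ = {L, M} — none reach the full schema.

{G, M}; {M, N}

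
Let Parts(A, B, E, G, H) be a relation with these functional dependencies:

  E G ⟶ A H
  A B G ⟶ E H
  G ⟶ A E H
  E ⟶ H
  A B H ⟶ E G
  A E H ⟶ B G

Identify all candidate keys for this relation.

{G}, {A, E}, {A, B, H}

{G}⁺: G→AEH adds A, E, H; AEH→BG adds B → {A, B, E, G, H}.
{A, E}⁺: E→H adds H; AEH→BG adds B, G → {A, B, E, G, H}. Minimal: {E}⁺ = {E, H}; {A}⁺ = {A} — none reach the full schema.
{A, B, H}⁺: ABH→EG adds E, G → {A, B, E, G, H}. Minimal: {B, H}⁺ = {B, H}; {A, H}⁺ = {A, H}; {A, B}⁺ = {A, B} — none reach the full schema.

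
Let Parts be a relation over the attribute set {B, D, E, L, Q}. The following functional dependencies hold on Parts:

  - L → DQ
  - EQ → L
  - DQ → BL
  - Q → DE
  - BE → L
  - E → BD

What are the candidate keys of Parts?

{E}; {L}; {Q}

{E}⁺: E→BD adds B, D; BE→L adds L; L→DQ adds Q → {B, D, E, L, Q}.
{L}⁺: L→DQ adds D, Q; DQ→BL adds B; Q→DE adds E → {B, D, E, L, Q}.
{Q}⁺: Q→DE adds D, E; E→BD adds B; EQ→L adds L → {B, D, E, L, Q}.
Any other superkey contains one of these as a subset, so there are no further candidate keys.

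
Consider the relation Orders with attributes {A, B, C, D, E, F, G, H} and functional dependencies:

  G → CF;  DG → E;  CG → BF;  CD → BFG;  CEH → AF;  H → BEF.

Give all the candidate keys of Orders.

{C, D, H}⁺: CD→BFG adds B, F, G; H→BEF adds E; CEH→AF adds A → {A, B, C, D, E, F, G, H}. Minimal: {D, H}⁺ = {B, D, E, F, H}; {C, H}⁺ = {A, B, C, E, F, H}; {C, D}⁺ = {B, C, D, E, F, G} — none reach the full schema.
{D, G, H}⁺: G→CF adds C, F; DG→E adds E; CG→BF adds B; CEH→AF adds A → {A, B, C, D, E, F, G, H}. Minimal: {G, H}⁺ = {A, B, C, E, F, G, H}; {D, H}⁺ = {B, D, E, F, H}; {D, G}⁺ = {B, C, D, E, F, G} — none reach the full schema.
Any other superkey contains one of these as a subset, so there are no further candidate keys.

(C, D, H); (D, G, H)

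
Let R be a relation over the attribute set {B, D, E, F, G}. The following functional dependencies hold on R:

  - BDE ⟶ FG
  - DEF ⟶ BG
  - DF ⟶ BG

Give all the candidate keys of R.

Attributes D, E never appear on any right-hand side, so every candidate key must contain {D, E}.
{D, E}⁺ = {D, E}, which is not all of the schema, so we must add further attributes.
{B, D, E}⁺: BDE→FG adds F, G → {B, D, E, F, G}. Minimal: {D, E}⁺ = {D, E}; {B, E}⁺ = {B, E}; {B, D}⁺ = {B, D} — none reach the full schema.
{D, E, F}⁺: DEF→BG adds B, G → {B, D, E, F, G}. Minimal: {E, F}⁺ = {E, F}; {D, F}⁺ = {B, D, F, G}; {D, E}⁺ = {D, E} — none reach the full schema.
Any other superkey contains one of these as a subset, so there are no further candidate keys.

{B, D, E}, {D, E, F}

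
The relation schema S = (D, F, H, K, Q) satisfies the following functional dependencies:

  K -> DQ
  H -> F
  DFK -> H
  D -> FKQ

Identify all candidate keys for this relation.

D, K

{D}⁺: D→FKQ adds F, K, Q; DFK→H adds H → {D, F, H, K, Q}.
{K}⁺: K→DQ adds D, Q; D→FKQ adds F; DFK→H adds H → {D, F, H, K, Q}.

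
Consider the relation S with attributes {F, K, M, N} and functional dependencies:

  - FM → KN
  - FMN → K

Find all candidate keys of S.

(F, M)

{F, M}⁺: FM→KN adds K, N → {F, K, M, N}.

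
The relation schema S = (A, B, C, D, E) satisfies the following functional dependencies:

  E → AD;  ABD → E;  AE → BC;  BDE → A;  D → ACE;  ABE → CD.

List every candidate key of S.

{D}⁺: D→ACE adds A, C, E; AE→BC adds B → {A, B, C, D, E}.
{E}⁺: E→AD adds A, D; AE→BC adds B, C → {A, B, C, D, E}.

D, E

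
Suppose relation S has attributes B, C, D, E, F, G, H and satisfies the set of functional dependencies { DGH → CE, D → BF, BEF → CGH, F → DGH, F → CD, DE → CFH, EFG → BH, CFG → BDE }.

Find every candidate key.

{D}⁺: D→BF adds B, F; F→DGH adds G, H; F→CD adds C; CFG→BDE adds E → {B, C, D, E, F, G, H}.
{F}⁺: F→DGH adds D, G, H; F→CD adds C; CFG→BDE adds B, E → {B, C, D, E, F, G, H}.
Any other superkey contains one of these as a subset, so there are no further candidate keys.

{D}, {F}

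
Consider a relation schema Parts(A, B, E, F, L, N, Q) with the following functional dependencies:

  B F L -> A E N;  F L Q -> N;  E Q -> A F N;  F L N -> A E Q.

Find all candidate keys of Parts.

{B, F, L}, {B, E, L, Q}

Attributes B, L never appear on any right-hand side, so every candidate key must contain {B, L}.
{B, L}⁺ = {B, L}, which is not all of the schema, so we must add further attributes.
{B, F, L}⁺: BFL→AEN adds A, E, N; FLN→AEQ adds Q → {A, B, E, F, L, N, Q}.
{B, E, L, Q}⁺: EQ→AFN adds A, F, N → {A, B, E, F, L, N, Q}.
Any other superkey contains one of these as a subset, so there are no further candidate keys.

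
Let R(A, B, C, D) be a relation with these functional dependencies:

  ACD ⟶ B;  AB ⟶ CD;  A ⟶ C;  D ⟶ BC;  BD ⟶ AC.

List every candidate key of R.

{D}⁺: D→BC adds B, C; BD→AC adds A → {A, B, C, D}.
{A, B}⁺: AB→CD adds C, D → {A, B, C, D}. Minimal: {B}⁺ = {B}; {A}⁺ = {A, C} — none reach the full schema.

(D), (A, B)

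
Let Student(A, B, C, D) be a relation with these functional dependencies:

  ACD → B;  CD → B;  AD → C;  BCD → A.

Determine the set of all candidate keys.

Attribute D never appears on the right-hand side of any dependency, so D must belong to every candidate key.
{D}⁺ = {D}, which is not all of the schema, so we must add further attributes.
{A, D}⁺: AD→C adds C; ACD→B adds B → {A, B, C, D}.
{C, D}⁺: CD→B adds B; BCD→A adds A → {A, B, C, D}.

AD, CD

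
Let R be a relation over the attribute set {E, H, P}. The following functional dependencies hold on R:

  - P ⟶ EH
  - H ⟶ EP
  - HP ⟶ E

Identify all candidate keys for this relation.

{H}⁺: H→EP adds E, P → {E, H, P}.
{P}⁺: P→EH adds E, H → {E, H, P}.
Any other superkey contains one of these as a subset, so there are no further candidate keys.

H, P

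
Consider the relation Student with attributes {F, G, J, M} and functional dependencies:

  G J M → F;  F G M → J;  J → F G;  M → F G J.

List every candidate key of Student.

Attribute M never appears on the right-hand side of any dependency, so M must belong to every candidate key.
{M}⁺ = {F, G, J, M}, which is all of the schema, so {M} is the only candidate key.

M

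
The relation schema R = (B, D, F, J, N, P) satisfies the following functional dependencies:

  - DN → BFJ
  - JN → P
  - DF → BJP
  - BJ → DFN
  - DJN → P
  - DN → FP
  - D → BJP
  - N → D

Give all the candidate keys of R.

{D}⁺: D→BJP adds B, J, P; BJ→DFN adds F, N → {B, D, F, J, N, P}.
{N}⁺: N→D adds D; DN→BFJ adds B, F, J; JN→P adds P → {B, D, F, J, N, P}.
{B, J}⁺: BJ→DFN adds D, F, N; DJN→P adds P → {B, D, F, J, N, P}. Minimal: {J}⁺ = {J}; {B}⁺ = {B} — none reach the full schema.
Any other superkey contains one of these as a subset, so there are no further candidate keys.

D, N, BJ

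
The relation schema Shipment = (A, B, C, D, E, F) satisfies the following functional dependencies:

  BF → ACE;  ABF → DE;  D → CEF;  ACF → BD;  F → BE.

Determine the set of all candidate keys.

{D}, {F}

{D}⁺: D→CEF adds C, E, F; F→BE adds B; BF→ACE adds A → {A, B, C, D, E, F}.
{F}⁺: F→BE adds B, E; BF→ACE adds A, C; ABF→DE adds D → {A, B, C, D, E, F}.
Any other superkey contains one of these as a subset, so there are no further candidate keys.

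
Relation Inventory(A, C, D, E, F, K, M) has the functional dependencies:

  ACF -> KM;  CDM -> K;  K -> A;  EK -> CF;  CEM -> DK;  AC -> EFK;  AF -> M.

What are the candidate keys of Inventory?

{A, C}⁺: AC→EFK adds E, F, K; AF→M adds M; CEM→DK adds D → {A, C, D, E, F, K, M}. Minimal: {C}⁺ = {C}; {A}⁺ = {A} — none reach the full schema.
{C, K}⁺: K→A adds A; AC→EFK adds E, F; AF→M adds M; CEM→DK adds D → {A, C, D, E, F, K, M}. Minimal: {K}⁺ = {A, K}; {C}⁺ = {C} — none reach the full schema.
{E, K}⁺: K→A adds A; EK→CF adds C, F; AF→M adds M; CEM→DK adds D → {A, C, D, E, F, K, M}. Minimal: {K}⁺ = {A, K}; {E}⁺ = {E} — none reach the full schema.
{C, D, M}⁺: CDM→K adds K; K→A adds A; AC→EFK adds E, F → {A, C, D, E, F, K, M}. Minimal: {D, M}⁺ = {D, M}; {C, M}⁺ = {C, M}; {C, D}⁺ = {C, D} — none reach the full schema.
{C, E, M}⁺: CEM→DK adds D, K; K→A adds A; EK→CF adds F → {A, C, D, E, F, K, M}. Minimal: {E, M}⁺ = {E, M}; {C, M}⁺ = {C, M}; {C, E}⁺ = {C, E} — none reach the full schema.
Any other superkey contains one of these as a subset, so there are no further candidate keys.

{A, C}, {C, K}, {E, K}, {C, D, M}, {C, E, M}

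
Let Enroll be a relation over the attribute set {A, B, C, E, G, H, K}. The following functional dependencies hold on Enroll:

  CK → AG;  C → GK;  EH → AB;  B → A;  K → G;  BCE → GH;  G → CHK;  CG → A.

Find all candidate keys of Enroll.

CE; EG; EK

Attribute E never appears on the right-hand side of any dependency, so E must belong to every candidate key.
{E}⁺ = {E}, which is not all of the schema, so we must add further attributes.
{C, E}⁺: C→GK adds G, K; G→CHK adds H; CG→A adds A; EH→AB adds B → {A, B, C, E, G, H, K}.
{E, G}⁺: G→CHK adds C, H, K; CG→A adds A; EH→AB adds B → {A, B, C, E, G, H, K}.
{E, K}⁺: K→G adds G; G→CHK adds C, H; CG→A adds A; EH→AB adds B → {A, B, C, E, G, H, K}.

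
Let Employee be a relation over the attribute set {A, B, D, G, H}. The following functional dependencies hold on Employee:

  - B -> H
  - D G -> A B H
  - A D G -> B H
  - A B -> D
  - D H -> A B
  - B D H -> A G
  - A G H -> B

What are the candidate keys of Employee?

{A, B}, {B, D}, {D, G}, {D, H}, {A, G, H}

{A, B}⁺: B→H adds H; AB→D adds D; BDH→AG adds G → {A, B, D, G, H}. Minimal: {B}⁺ = {B, H}; {A}⁺ = {A} — none reach the full schema.
{B, D}⁺: B→H adds H; DH→AB adds A; BDH→AG adds G → {A, B, D, G, H}. Minimal: {D}⁺ = {D}; {B}⁺ = {B, H} — none reach the full schema.
{D, G}⁺: DG→ABH adds A, B, H → {A, B, D, G, H}. Minimal: {G}⁺ = {G}; {D}⁺ = {D} — none reach the full schema.
{D, H}⁺: DH→AB adds A, B; BDH→AG adds G → {A, B, D, G, H}. Minimal: {H}⁺ = {H}; {D}⁺ = {D} — none reach the full schema.
{A, G, H}⁺: AGH→B adds B; AB→D adds D → {A, B, D, G, H}. Minimal: {G, H}⁺ = {G, H}; {A, H}⁺ = {A, H}; {A, G}⁺ = {A, G} — none reach the full schema.
Any other superkey contains one of these as a subset, so there are no further candidate keys.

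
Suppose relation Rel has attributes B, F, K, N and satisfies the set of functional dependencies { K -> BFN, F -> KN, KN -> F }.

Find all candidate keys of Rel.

F; K

{F}⁺: F→KN adds K, N; K→BFN adds B → {B, F, K, N}.
{K}⁺: K→BFN adds B, F, N → {B, F, K, N}.
Any other superkey contains one of these as a subset, so there are no further candidate keys.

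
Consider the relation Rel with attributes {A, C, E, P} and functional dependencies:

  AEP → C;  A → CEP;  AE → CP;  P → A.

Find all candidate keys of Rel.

{A}, {P}

{A}⁺: A→CEP adds C, E, P → {A, C, E, P}.
{P}⁺: P→A adds A; A→CEP adds C, E → {A, C, E, P}.
Any other superkey contains one of these as a subset, so there are no further candidate keys.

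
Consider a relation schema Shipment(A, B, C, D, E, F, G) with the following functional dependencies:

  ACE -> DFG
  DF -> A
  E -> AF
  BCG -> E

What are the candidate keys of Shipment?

{B, C, E}⁺: E→AF adds A, F; ACE→DFG adds D, G → {A, B, C, D, E, F, G}. Minimal: {C, E}⁺ = {A, C, D, E, F, G}; {B, E}⁺ = {A, B, E, F}; {B, C}⁺ = {B, C} — none reach the full schema.
{B, C, G}⁺: BCG→E adds E; E→AF adds A, F; ACE→DFG adds D → {A, B, C, D, E, F, G}. Minimal: {C, G}⁺ = {C, G}; {B, G}⁺ = {B, G}; {B, C}⁺ = {B, C} — none reach the full schema.
Any other superkey contains one of these as a subset, so there are no further candidate keys.

{B, C, E}, {B, C, G}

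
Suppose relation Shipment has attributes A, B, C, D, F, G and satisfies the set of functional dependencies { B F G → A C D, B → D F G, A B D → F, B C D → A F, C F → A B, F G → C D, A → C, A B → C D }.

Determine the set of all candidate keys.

{B}⁺: B→DFG adds D, F, G; FG→CD adds C; BFG→ACD adds A → {A, B, C, D, F, G}.
{A, F}⁺: A→C adds C; CF→AB adds B; AB→CD adds D; B→DFG adds G → {A, B, C, D, F, G}.
{C, F}⁺: CF→AB adds A, B; AB→CD adds D; B→DFG adds G → {A, B, C, D, F, G}.
{F, G}⁺: FG→CD adds C, D; CF→AB adds A, B → {A, B, C, D, F, G}.

B; AF; CF; FG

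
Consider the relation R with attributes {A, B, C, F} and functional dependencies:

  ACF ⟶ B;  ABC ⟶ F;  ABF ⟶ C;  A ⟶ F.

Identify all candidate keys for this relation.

{A, B}, {A, C}

Attribute A never appears on the right-hand side of any dependency, so A must belong to every candidate key.
{A}⁺ = {A, F}, which is not all of the schema, so we must add further attributes.
{A, B}⁺: A→F adds F; ABF→C adds C → {A, B, C, F}. Minimal: {B}⁺ = {B}; {A}⁺ = {A, F} — none reach the full schema.
{A, C}⁺: A→F adds F; ACF→B adds B → {A, B, C, F}. Minimal: {C}⁺ = {C}; {A}⁺ = {A, F} — none reach the full schema.
Any other superkey contains one of these as a subset, so there are no further candidate keys.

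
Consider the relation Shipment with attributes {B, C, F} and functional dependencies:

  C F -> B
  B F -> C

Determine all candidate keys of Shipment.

(B, F); (C, F)

Attribute F never appears on the right-hand side of any dependency, so F must belong to every candidate key.
{F}⁺ = {F}, which is not all of the schema, so we must add further attributes.
{B, F}⁺: BF→C adds C → {B, C, F}.
{C, F}⁺: CF→B adds B → {B, C, F}.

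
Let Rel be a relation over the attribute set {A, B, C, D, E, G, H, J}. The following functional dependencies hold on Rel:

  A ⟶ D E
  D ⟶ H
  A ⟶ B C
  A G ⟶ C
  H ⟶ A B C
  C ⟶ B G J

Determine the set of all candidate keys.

{A}, {D}, {H}

{A}⁺: A→DE adds D, E; D→H adds H; A→BC adds B, C; C→BGJ adds G, J → {A, B, C, D, E, G, H, J}.
{D}⁺: D→H adds H; H→ABC adds A, B, C; C→BGJ adds G, J; A→DE adds E → {A, B, C, D, E, G, H, J}.
{H}⁺: H→ABC adds A, B, C; C→BGJ adds G, J; A→DE adds D, E → {A, B, C, D, E, G, H, J}.
Any other superkey contains one of these as a subset, so there are no further candidate keys.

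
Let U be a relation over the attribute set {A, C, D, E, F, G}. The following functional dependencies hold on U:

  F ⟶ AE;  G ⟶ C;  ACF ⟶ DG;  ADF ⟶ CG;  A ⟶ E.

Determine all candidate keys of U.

Attribute F never appears on the right-hand side of any dependency, so F must belong to every candidate key.
{F}⁺ = {A, E, F}, which is not all of the schema, so we must add further attributes.
{C, F}⁺: F→AE adds A, E; ACF→DG adds D, G → {A, C, D, E, F, G}. Minimal: {F}⁺ = {A, E, F}; {C}⁺ = {C} — none reach the full schema.
{D, F}⁺: F→AE adds A, E; ADF→CG adds C, G → {A, C, D, E, F, G}. Minimal: {F}⁺ = {A, E, F}; {D}⁺ = {D} — none reach the full schema.
{F, G}⁺: F→AE adds A, E; G→C adds C; ACF→DG adds D → {A, C, D, E, F, G}. Minimal: {G}⁺ = {C, G}; {F}⁺ = {A, E, F} — none reach the full schema.

{C, F}, {D, F}, {F, G}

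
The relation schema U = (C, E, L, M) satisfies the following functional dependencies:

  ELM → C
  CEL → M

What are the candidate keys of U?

{C, E, L}, {E, L, M}

Attributes E, L never appear on any right-hand side, so every candidate key must contain {E, L}.
{E, L}⁺ = {E, L}, which is not all of the schema, so we must add further attributes.
{C, E, L}⁺: CEL→M adds M → {C, E, L, M}. Minimal: {E, L}⁺ = {E, L}; {C, L}⁺ = {C, L}; {C, E}⁺ = {C, E} — none reach the full schema.
{E, L, M}⁺: ELM→C adds C → {C, E, L, M}. Minimal: {L, M}⁺ = {L, M}; {E, M}⁺ = {E, M}; {E, L}⁺ = {E, L} — none reach the full schema.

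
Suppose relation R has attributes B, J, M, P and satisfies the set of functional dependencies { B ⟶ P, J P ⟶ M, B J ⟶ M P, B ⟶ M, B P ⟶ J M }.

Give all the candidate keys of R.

Attribute B never appears on the right-hand side of any dependency, so B must belong to every candidate key.
{B}⁺ = {B, J, M, P}, which is all of the schema, so {B} is the only candidate key.

B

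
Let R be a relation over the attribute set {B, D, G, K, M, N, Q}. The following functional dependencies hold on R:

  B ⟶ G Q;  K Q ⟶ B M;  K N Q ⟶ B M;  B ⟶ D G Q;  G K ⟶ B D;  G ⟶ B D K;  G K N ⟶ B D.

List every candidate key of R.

{B, N}, {G, N}, {K, N, Q}

{B, N}⁺: B→GQ adds G, Q; B→DGQ adds D; G→BDK adds K; KQ→BM adds M → {B, D, G, K, M, N, Q}. Minimal: {N}⁺ = {N}; {B}⁺ = {B, D, G, K, M, Q} — none reach the full schema.
{G, N}⁺: G→BDK adds B, D, K; B→GQ adds Q; KQ→BM adds M → {B, D, G, K, M, N, Q}. Minimal: {N}⁺ = {N}; {G}⁺ = {B, D, G, K, M, Q} — none reach the full schema.
{K, N, Q}⁺: KQ→BM adds B, M; B→DGQ adds D, G → {B, D, G, K, M, N, Q}. Minimal: {N, Q}⁺ = {N, Q}; {K, Q}⁺ = {B, D, G, K, M, Q}; {K, N}⁺ = {K, N} — none reach the full schema.
Any other superkey contains one of these as a subset, so there are no further candidate keys.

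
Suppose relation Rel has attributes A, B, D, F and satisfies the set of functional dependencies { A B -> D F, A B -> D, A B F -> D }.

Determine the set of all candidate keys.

{A, B}

Attributes A, B never appear on any right-hand side, so every candidate key must contain {A, B}.
{A, B}⁺ = {A, B, D, F}, which is all of the schema, so {A, B} is the only candidate key.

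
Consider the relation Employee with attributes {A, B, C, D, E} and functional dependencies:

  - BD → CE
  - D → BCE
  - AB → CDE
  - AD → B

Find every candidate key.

Attribute A never appears on the right-hand side of any dependency, so A must belong to every candidate key.
{A}⁺ = {A}, which is not all of the schema, so we must add further attributes.
{A, B}⁺: AB→CDE adds C, D, E → {A, B, C, D, E}. Minimal: {B}⁺ = {B}; {A}⁺ = {A} — none reach the full schema.
{A, D}⁺: D→BCE adds B, C, E → {A, B, C, D, E}. Minimal: {D}⁺ = {B, C, D, E}; {A}⁺ = {A} — none reach the full schema.
Any other superkey contains one of these as a subset, so there are no further candidate keys.

{A, B}, {A, D}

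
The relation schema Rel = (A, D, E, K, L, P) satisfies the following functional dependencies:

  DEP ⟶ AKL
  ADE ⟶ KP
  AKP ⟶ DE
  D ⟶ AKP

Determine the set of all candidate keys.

{D}, {A, K, P}

{D}⁺: D→AKP adds A, K, P; AKP→DE adds E; DEP→AKL adds L → {A, D, E, K, L, P}.
{A, K, P}⁺: AKP→DE adds D, E; DEP→AKL adds L → {A, D, E, K, L, P}.
Any other superkey contains one of these as a subset, so there are no further candidate keys.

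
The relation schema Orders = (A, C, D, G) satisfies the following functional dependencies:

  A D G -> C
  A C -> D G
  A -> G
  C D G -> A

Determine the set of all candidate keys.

AC; AD; CDG

{A, C}⁺: AC→DG adds D, G → {A, C, D, G}. Minimal: {C}⁺ = {C}; {A}⁺ = {A, G} — none reach the full schema.
{A, D}⁺: A→G adds G; ADG→C adds C → {A, C, D, G}. Minimal: {D}⁺ = {D}; {A}⁺ = {A, G} — none reach the full schema.
{C, D, G}⁺: CDG→A adds A → {A, C, D, G}. Minimal: {D, G}⁺ = {D, G}; {C, G}⁺ = {C, G}; {C, D}⁺ = {C, D} — none reach the full schema.
Any other superkey contains one of these as a subset, so there are no further candidate keys.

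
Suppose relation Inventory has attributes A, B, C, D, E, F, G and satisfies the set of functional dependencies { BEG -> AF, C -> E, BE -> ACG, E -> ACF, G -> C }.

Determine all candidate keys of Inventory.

BCD, BDE, BDG

{B, C, D}⁺: C→E adds E; BE→ACG adds A, G; E→ACF adds F → {A, B, C, D, E, F, G}. Minimal: {C, D}⁺ = {A, C, D, E, F}; {B, D}⁺ = {B, D}; {B, C}⁺ = {A, B, C, E, F, G} — none reach the full schema.
{B, D, E}⁺: BE→ACG adds A, C, G; E→ACF adds F → {A, B, C, D, E, F, G}. Minimal: {D, E}⁺ = {A, C, D, E, F}; {B, E}⁺ = {A, B, C, E, F, G}; {B, D}⁺ = {B, D} — none reach the full schema.
{B, D, G}⁺: G→C adds C; C→E adds E; BE→ACG adds A; E→ACF adds F → {A, B, C, D, E, F, G}. Minimal: {D, G}⁺ = {A, C, D, E, F, G}; {B, G}⁺ = {A, B, C, E, F, G}; {B, D}⁺ = {B, D} — none reach the full schema.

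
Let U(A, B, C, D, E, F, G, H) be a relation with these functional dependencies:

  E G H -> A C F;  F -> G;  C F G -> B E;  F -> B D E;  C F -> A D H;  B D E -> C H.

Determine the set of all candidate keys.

{F}, {E, G, H}, {B, D, E, G}

{F}⁺: F→G adds G; F→BDE adds B, D, E; BDE→CH adds C, H; EGH→ACF adds A → {A, B, C, D, E, F, G, H}.
{E, G, H}⁺: EGH→ACF adds A, C, F; CFG→BE adds B; F→BDE adds D → {A, B, C, D, E, F, G, H}.
{B, D, E, G}⁺: BDE→CH adds C, H; EGH→ACF adds A, F → {A, B, C, D, E, F, G, H}.
Any other superkey contains one of these as a subset, so there are no further candidate keys.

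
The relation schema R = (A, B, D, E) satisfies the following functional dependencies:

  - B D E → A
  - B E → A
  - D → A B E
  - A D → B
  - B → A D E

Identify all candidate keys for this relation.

{B}⁺: B→ADE adds A, D, E → {A, B, D, E}.
{D}⁺: D→ABE adds A, B, E → {A, B, D, E}.
Any other superkey contains one of these as a subset, so there are no further candidate keys.

{B}, {D}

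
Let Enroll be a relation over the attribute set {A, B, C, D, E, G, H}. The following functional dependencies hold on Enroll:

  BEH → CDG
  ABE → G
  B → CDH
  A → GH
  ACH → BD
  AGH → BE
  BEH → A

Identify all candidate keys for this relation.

{A}⁺: A→GH adds G, H; AGH→BE adds B, E; BEH→CDG adds C, D → {A, B, C, D, E, G, H}.
{B, E}⁺: B→CDH adds C, D, H; BEH→A adds A; BEH→CDG adds G → {A, B, C, D, E, G, H}. Minimal: {E}⁺ = {E}; {B}⁺ = {B, C, D, H} — none reach the full schema.
Any other superkey contains one of these as a subset, so there are no further candidate keys.

(A), (B, E)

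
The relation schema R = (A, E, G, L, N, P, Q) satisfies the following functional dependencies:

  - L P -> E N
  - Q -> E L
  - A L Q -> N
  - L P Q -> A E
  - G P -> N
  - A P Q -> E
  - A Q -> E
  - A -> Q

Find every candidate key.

(A, G, P), (G, P, Q)

Attributes G, P never appear on any right-hand side, so every candidate key must contain {G, P}.
{G, P}⁺ = {G, N, P}, which is not all of the schema, so we must add further attributes.
{A, G, P}⁺: GP→N adds N; A→Q adds Q; Q→EL adds E, L → {A, E, G, L, N, P, Q}. Minimal: {G, P}⁺ = {G, N, P}; {A, P}⁺ = {A, E, L, N, P, Q}; {A, G}⁺ = {A, E, G, L, N, Q} — none reach the full schema.
{G, P, Q}⁺: Q→EL adds E, L; LPQ→AE adds A; GP→N adds N → {A, E, G, L, N, P, Q}. Minimal: {P, Q}⁺ = {A, E, L, N, P, Q}; {G, Q}⁺ = {E, G, L, Q}; {G, P}⁺ = {G, N, P} — none reach the full schema.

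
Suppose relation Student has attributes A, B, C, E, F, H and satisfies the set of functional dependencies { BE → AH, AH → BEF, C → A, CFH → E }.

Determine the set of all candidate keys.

Attribute C never appears on the right-hand side of any dependency, so C must belong to every candidate key.
{C}⁺ = {A, C}, which is not all of the schema, so we must add further attributes.
{C, H}⁺: C→A adds A; AH→BEF adds B, E, F → {A, B, C, E, F, H}. Minimal: {H}⁺ = {H}; {C}⁺ = {A, C} — none reach the full schema.
{B, C, E}⁺: BE→AH adds A, H; AH→BEF adds F → {A, B, C, E, F, H}. Minimal: {C, E}⁺ = {A, C, E}; {B, E}⁺ = {A, B, E, F, H}; {B, C}⁺ = {A, B, C} — none reach the full schema.

{C, H}; {B, C, E}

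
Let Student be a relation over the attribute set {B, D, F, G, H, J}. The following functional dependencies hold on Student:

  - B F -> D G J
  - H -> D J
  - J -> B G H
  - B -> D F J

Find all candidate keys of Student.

{B}⁺: B→DFJ adds D, F, J; BF→DGJ adds G; J→BGH adds H → {B, D, F, G, H, J}.
{H}⁺: H→DJ adds D, J; J→BGH adds B, G; B→DFJ adds F → {B, D, F, G, H, J}.
{J}⁺: J→BGH adds B, G, H; B→DFJ adds D, F → {B, D, F, G, H, J}.

B, H, J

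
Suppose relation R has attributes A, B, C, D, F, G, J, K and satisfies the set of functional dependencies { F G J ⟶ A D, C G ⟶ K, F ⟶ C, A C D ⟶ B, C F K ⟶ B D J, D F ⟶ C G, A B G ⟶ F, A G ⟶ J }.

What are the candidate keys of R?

{D, F}⁺: F→C adds C; DF→CG adds G; CG→K adds K; CFK→BDJ adds B, J; FGJ→AD adds A → {A, B, C, D, F, G, J, K}. Minimal: {F}⁺ = {C, F}; {D}⁺ = {D} — none reach the full schema.
{F, G}⁺: F→C adds C; CG→K adds K; CFK→BDJ adds B, D, J; FGJ→AD adds A → {A, B, C, D, F, G, J, K}. Minimal: {G}⁺ = {G}; {F}⁺ = {C, F} — none reach the full schema.
{F, K}⁺: F→C adds C; CFK→BDJ adds B, D, J; DF→CG adds G; FGJ→AD adds A → {A, B, C, D, F, G, J, K}. Minimal: {K}⁺ = {K}; {F}⁺ = {C, F} — none reach the full schema.
{A, B, G}⁺: ABG→F adds F; AG→J adds J; FGJ→AD adds D; F→C adds C; CG→K adds K → {A, B, C, D, F, G, J, K}. Minimal: {B, G}⁺ = {B, G}; {A, G}⁺ = {A, G, J}; {A, B}⁺ = {A, B} — none reach the full schema.
{A, C, D, G}⁺: CG→K adds K; ACD→B adds B; ABG→F adds F; AG→J adds J → {A, B, C, D, F, G, J, K}. Minimal: {C, D, G}⁺ = {C, D, G, K}; {A, D, G}⁺ = {A, D, G, J}; {A, C, G}⁺ = {A, C, G, J, K}; … — none reach the full schema.

(D, F), (F, G), (F, K), (A, B, G), (A, C, D, G)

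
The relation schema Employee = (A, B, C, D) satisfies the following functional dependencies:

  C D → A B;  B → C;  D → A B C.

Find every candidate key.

{D}

Attribute D never appears on the right-hand side of any dependency, so D must belong to every candidate key.
{D}⁺ = {A, B, C, D}, which is all of the schema, so {D} is the only candidate key.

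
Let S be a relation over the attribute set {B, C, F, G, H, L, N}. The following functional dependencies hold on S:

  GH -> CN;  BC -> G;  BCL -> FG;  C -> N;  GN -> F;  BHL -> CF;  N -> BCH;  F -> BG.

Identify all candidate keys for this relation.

Attribute L never appears on the right-hand side of any dependency, so L must belong to every candidate key.
{L}⁺ = {L}, which is not all of the schema, so we must add further attributes.
{C, L}⁺: C→N adds N; N→BCH adds B, H; BC→G adds G; BCL→FG adds F → {B, C, F, G, H, L, N}. Minimal: {L}⁺ = {L}; {C}⁺ = {B, C, F, G, H, N} — none reach the full schema.
{L, N}⁺: N→BCH adds B, C, H; BC→G adds G; BCL→FG adds F → {B, C, F, G, H, L, N}. Minimal: {N}⁺ = {B, C, F, G, H, N}; {L}⁺ = {L} — none reach the full schema.
{B, H, L}⁺: BHL→CF adds C, F; F→BG adds G; GH→CN adds N → {B, C, F, G, H, L, N}. Minimal: {H, L}⁺ = {H, L}; {B, L}⁺ = {B, L}; {B, H}⁺ = {B, H} — none reach the full schema.
{F, H, L}⁺: F→BG adds B, G; GH→CN adds C, N → {B, C, F, G, H, L, N}. Minimal: {H, L}⁺ = {H, L}; {F, L}⁺ = {B, F, G, L}; {F, H}⁺ = {B, C, F, G, H, N} — none reach the full schema.
{G, H, L}⁺: GH→CN adds C, N; GN→F adds F; N→BCH adds B → {B, C, F, G, H, L, N}. Minimal: {H, L}⁺ = {H, L}; {G, L}⁺ = {G, L}; {G, H}⁺ = {B, C, F, G, H, N} — none reach the full schema.

{C, L}, {L, N}, {B, H, L}, {F, H, L}, {G, H, L}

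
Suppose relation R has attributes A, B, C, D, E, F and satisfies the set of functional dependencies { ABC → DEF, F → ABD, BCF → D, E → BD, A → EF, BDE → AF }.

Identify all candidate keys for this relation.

Attribute C never appears on the right-hand side of any dependency, so C must belong to every candidate key.
{C}⁺ = {C}, which is not all of the schema, so we must add further attributes.
{A, C}⁺: A→EF adds E, F; F→ABD adds B, D → {A, B, C, D, E, F}. Minimal: {C}⁺ = {C}; {A}⁺ = {A, B, D, E, F} — none reach the full schema.
{C, E}⁺: E→BD adds B, D; BDE→AF adds A, F → {A, B, C, D, E, F}. Minimal: {E}⁺ = {A, B, D, E, F}; {C}⁺ = {C} — none reach the full schema.
{C, F}⁺: F→ABD adds A, B, D; A→EF adds E → {A, B, C, D, E, F}. Minimal: {F}⁺ = {A, B, D, E, F}; {C}⁺ = {C} — none reach the full schema.
Any other superkey contains one of these as a subset, so there are no further candidate keys.

{A, C}, {C, E}, {C, F}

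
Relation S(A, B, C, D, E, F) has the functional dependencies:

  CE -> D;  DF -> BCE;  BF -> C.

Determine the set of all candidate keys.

Attributes A, F never appear on any right-hand side, so every candidate key must contain {A, F}.
{A, F}⁺ = {A, F}, which is not all of the schema, so we must add further attributes.
{A, D, F}⁺: DF→BCE adds B, C, E → {A, B, C, D, E, F}.
{A, B, E, F}⁺: BF→C adds C; CE→D adds D → {A, B, C, D, E, F}.
{A, C, E, F}⁺: CE→D adds D; DF→BCE adds B → {A, B, C, D, E, F}.
Any other superkey contains one of these as a subset, so there are no further candidate keys.

{A, D, F}, {A, B, E, F}, {A, C, E, F}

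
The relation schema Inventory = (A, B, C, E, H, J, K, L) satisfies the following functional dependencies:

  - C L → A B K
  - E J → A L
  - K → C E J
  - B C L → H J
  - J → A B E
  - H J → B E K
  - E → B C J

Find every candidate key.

(E), (J), (K), (C, L)

{E}⁺: E→BCJ adds B, C, J; EJ→AL adds A, L; BCL→HJ adds H; HJ→BEK adds K → {A, B, C, E, H, J, K, L}.
{J}⁺: J→ABE adds A, B, E; E→BCJ adds C; EJ→AL adds L; BCL→HJ adds H; HJ→BEK adds K → {A, B, C, E, H, J, K, L}.
{K}⁺: K→CEJ adds C, E, J; J→ABE adds A, B; EJ→AL adds L; BCL→HJ adds H → {A, B, C, E, H, J, K, L}.
{C, L}⁺: CL→ABK adds A, B, K; K→CEJ adds E, J; BCL→HJ adds H → {A, B, C, E, H, J, K, L}. Minimal: {L}⁺ = {L}; {C}⁺ = {C} — none reach the full schema.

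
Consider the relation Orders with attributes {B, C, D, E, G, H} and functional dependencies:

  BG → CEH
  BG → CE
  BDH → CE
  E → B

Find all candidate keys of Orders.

Attributes D, G never appear on any right-hand side, so every candidate key must contain {D, G}.
{D, G}⁺ = {D, G}, which is not all of the schema, so we must add further attributes.
{B, D, G}⁺: BG→CEH adds C, E, H → {B, C, D, E, G, H}. Minimal: {D, G}⁺ = {D, G}; {B, G}⁺ = {B, C, E, G, H}; {B, D}⁺ = {B, D} — none reach the full schema.
{D, E, G}⁺: E→B adds B; BG→CEH adds C, H → {B, C, D, E, G, H}. Minimal: {E, G}⁺ = {B, C, E, G, H}; {D, G}⁺ = {D, G}; {D, E}⁺ = {B, D, E} — none reach the full schema.

(B, D, G); (D, E, G)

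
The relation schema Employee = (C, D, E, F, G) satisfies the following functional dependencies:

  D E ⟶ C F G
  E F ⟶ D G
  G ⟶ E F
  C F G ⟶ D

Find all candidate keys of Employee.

{G}⁺: G→EF adds E, F; EF→DG adds D; DE→CFG adds C → {C, D, E, F, G}.
{D, E}⁺: DE→CFG adds C, F, G → {C, D, E, F, G}.
{E, F}⁺: EF→DG adds D, G; DE→CFG adds C → {C, D, E, F, G}.

G; DE; EF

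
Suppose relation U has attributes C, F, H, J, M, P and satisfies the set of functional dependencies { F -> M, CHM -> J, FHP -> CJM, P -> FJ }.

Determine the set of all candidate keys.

{H, P}

{H, P}⁺: P→FJ adds F, J; F→M adds M; FHP→CJM adds C → {C, F, H, J, M, P}.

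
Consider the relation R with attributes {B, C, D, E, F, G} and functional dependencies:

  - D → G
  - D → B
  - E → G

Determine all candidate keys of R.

{C, D, E, F}

{C, D, E, F}⁺: D→G adds G; D→B adds B → {B, C, D, E, F, G}. Minimal: {D, E, F}⁺ = {B, D, E, F, G}; {C, E, F}⁺ = {C, E, F, G}; {C, D, F}⁺ = {B, C, D, F, G}; … — none reach the full schema.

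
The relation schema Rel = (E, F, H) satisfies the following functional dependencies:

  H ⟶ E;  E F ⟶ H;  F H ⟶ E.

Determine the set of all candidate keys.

{E, F}, {F, H}

Attribute F never appears on the right-hand side of any dependency, so F must belong to every candidate key.
{F}⁺ = {F}, which is not all of the schema, so we must add further attributes.
{E, F}⁺: EF→H adds H → {E, F, H}. Minimal: {F}⁺ = {F}; {E}⁺ = {E} — none reach the full schema.
{F, H}⁺: H→E adds E → {E, F, H}. Minimal: {H}⁺ = {E, H}; {F}⁺ = {F} — none reach the full schema.
Any other superkey contains one of these as a subset, so there are no further candidate keys.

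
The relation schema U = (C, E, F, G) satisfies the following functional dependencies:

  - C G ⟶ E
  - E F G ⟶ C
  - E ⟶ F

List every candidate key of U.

{C, G}; {E, G}

Attribute G never appears on the right-hand side of any dependency, so G must belong to every candidate key.
{G}⁺ = {G}, which is not all of the schema, so we must add further attributes.
{C, G}⁺: CG→E adds E; E→F adds F → {C, E, F, G}.
{E, G}⁺: E→F adds F; EFG→C adds C → {C, E, F, G}.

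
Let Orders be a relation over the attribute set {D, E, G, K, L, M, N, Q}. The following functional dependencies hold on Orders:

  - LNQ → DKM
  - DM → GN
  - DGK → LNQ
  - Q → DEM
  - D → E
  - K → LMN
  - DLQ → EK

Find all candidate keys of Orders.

{D, K}, {K, Q}, {L, Q}

{D, K}⁺: D→E adds E; K→LMN adds L, M, N; DM→GN adds G; DGK→LNQ adds Q → {D, E, G, K, L, M, N, Q}.
{K, Q}⁺: Q→DEM adds D, E, M; K→LMN adds L, N; DM→GN adds G → {D, E, G, K, L, M, N, Q}.
{L, Q}⁺: Q→DEM adds D, E, M; DLQ→EK adds K; DM→GN adds G, N → {D, E, G, K, L, M, N, Q}.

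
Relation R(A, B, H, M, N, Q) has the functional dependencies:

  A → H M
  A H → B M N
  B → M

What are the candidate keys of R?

(A, Q)

Attributes A, Q never appear on any right-hand side, so every candidate key must contain {A, Q}.
{A, Q}⁺ = {A, B, H, M, N, Q}, which is all of the schema, so {A, Q} is the only candidate key.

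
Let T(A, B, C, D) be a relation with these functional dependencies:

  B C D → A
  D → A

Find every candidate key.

{B, C, D}

Attributes B, C, D never appear on any right-hand side, so every candidate key must contain {B, C, D}.
{B, C, D}⁺ = {A, B, C, D}, which is all of the schema, so {B, C, D} is the only candidate key.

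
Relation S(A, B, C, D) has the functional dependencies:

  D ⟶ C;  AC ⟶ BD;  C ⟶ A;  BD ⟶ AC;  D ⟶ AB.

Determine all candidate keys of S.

{C}⁺: C→A adds A; AC→BD adds B, D → {A, B, C, D}.
{D}⁺: D→C adds C; C→A adds A; D→AB adds B → {A, B, C, D}.

{C}; {D}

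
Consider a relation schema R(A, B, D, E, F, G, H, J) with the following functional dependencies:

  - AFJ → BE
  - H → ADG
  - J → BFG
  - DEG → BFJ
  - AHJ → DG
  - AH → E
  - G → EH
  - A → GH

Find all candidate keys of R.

{A}; {G}; {H}; {J}

{A}⁺: A→GH adds G, H; H→ADG adds D; AH→E adds E; DEG→BFJ adds B, F, J → {A, B, D, E, F, G, H, J}.
{G}⁺: G→EH adds E, H; H→ADG adds A, D; DEG→BFJ adds B, F, J → {A, B, D, E, F, G, H, J}.
{H}⁺: H→ADG adds A, D, G; AH→E adds E; DEG→BFJ adds B, F, J → {A, B, D, E, F, G, H, J}.
{J}⁺: J→BFG adds B, F, G; G→EH adds E, H; H→ADG adds A, D → {A, B, D, E, F, G, H, J}.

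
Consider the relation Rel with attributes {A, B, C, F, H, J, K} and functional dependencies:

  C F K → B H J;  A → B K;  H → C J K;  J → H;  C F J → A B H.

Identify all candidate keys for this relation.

(F, H), (F, J), (A, C, F), (C, F, K)

Attribute F never appears on the right-hand side of any dependency, so F must belong to every candidate key.
{F}⁺ = {F}, which is not all of the schema, so we must add further attributes.
{F, H}⁺: H→CJK adds C, J, K; CFJ→ABH adds A, B → {A, B, C, F, H, J, K}.
{F, J}⁺: J→H adds H; H→CJK adds C, K; CFJ→ABH adds A, B → {A, B, C, F, H, J, K}.
{A, C, F}⁺: A→BK adds B, K; CFK→BHJ adds H, J → {A, B, C, F, H, J, K}.
{C, F, K}⁺: CFK→BHJ adds B, H, J; CFJ→ABH adds A → {A, B, C, F, H, J, K}.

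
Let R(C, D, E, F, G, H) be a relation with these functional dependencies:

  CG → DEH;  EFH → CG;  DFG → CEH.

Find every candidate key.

{C, F, G}, {D, F, G}, {E, F, H}

Attribute F never appears on the right-hand side of any dependency, so F must belong to every candidate key.
{F}⁺ = {F}, which is not all of the schema, so we must add further attributes.
{C, F, G}⁺: CG→DEH adds D, E, H → {C, D, E, F, G, H}. Minimal: {F, G}⁺ = {F, G}; {C, G}⁺ = {C, D, E, G, H}; {C, F}⁺ = {C, F} — none reach the full schema.
{D, F, G}⁺: DFG→CEH adds C, E, H → {C, D, E, F, G, H}. Minimal: {F, G}⁺ = {F, G}; {D, G}⁺ = {D, G}; {D, F}⁺ = {D, F} — none reach the full schema.
{E, F, H}⁺: EFH→CG adds C, G; CG→DEH adds D → {C, D, E, F, G, H}. Minimal: {F, H}⁺ = {F, H}; {E, H}⁺ = {E, H}; {E, F}⁺ = {E, F} — none reach the full schema.
Any other superkey contains one of these as a subset, so there are no further candidate keys.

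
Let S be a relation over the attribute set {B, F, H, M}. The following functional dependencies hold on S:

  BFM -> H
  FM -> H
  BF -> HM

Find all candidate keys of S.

Attributes B, F never appear on any right-hand side, so every candidate key must contain {B, F}.
{B, F}⁺ = {B, F, H, M}, which is all of the schema, so {B, F} is the only candidate key.

{B, F}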